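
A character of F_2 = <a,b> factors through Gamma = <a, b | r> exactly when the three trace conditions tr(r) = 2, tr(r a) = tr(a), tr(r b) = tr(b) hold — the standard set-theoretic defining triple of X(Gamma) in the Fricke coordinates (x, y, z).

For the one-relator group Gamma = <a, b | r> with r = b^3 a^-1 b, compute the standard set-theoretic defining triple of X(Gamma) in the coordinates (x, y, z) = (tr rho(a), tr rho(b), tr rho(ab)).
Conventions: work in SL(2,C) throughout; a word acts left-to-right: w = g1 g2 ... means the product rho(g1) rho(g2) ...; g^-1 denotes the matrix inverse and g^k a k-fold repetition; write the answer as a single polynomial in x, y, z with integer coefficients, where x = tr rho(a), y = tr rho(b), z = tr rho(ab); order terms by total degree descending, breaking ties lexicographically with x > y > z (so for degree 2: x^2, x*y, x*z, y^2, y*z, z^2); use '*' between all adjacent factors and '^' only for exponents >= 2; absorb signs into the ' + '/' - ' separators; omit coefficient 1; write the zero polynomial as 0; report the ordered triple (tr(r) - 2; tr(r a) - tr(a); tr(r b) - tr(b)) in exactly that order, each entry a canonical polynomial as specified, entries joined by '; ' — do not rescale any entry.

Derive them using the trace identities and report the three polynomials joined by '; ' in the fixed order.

tr(b^2) = tr(b) tr(b) - tr(1)  (reduce the b square) = y^2 - 2
tr(b^3) = tr(b) tr(b^2) - tr(b)  (reduce the b square) = y^3 - 3*y
tr(b^4) = tr(b) tr(b^3) - tr(b^2)  (reduce the b square) = y^4 - 4*y^2 + 2
tr(a b^2) = tr(b) tr(a b) - tr(a)  (reduce the b square) = y*z - x
tr(a b^3) = tr(b) tr(a b^2) - tr(a b)  (reduce the b square) = y^2*z - x*y - z
tr(b^4 a) = tr(b) tr(a b^3) - tr(a b^2)  (reduce the b square) = y^3*z - x*y^2 - 2*y*z + x
tr(b^3 a^-1 b) = tr(b^4) tr(a) - tr(b^4 a)  (eliminate a^-1) = x*y^4 - y^3*z - 3*x*y^2 + 2*y*z + x
tr(a b a b) = tr(a b) tr(a b) - tr(1) = z^2 - 2
tr(a b a) = tr(a) tr(b a) - tr(b) = x*z - y
tr(b a b a b) = tr(b) tr(a b a b) - tr(a b a) = y*z^2 - x*z - y
tr(b a b^3 a) = tr(b) tr(b a b a b) - tr(b a b a) = y^2*z^2 - x*y*z - y^2 - z^2 + 2
tr(b^3 a^-1 b a) = tr(b a b^3) tr(a) - tr(b a b^3 a) = x*y^3*z - x^2*y^2 - y^2*z^2 - x*y*z + x^2 + y^2 + z^2 - 2
tr(b^5) = tr(b) tr(b^4) - tr(b^3)  (reduce the b square) = y^5 - 5*y^3 + 5*y
tr(b^5 a) = tr(b) tr(b a b^3) - tr(b a b^2)  (reduce the b square) = y^4*z - x*y^3 - 3*y^2*z + 2*x*y + z
tr(b^3 a^-1 b^2) = tr(b^5) tr(a) - tr(b^5 a)  (eliminate a^-1) = x*y^5 - y^4*z - 4*x*y^3 + 3*y^2*z + 3*x*y - z
assemble the triple (tr(r) - 2; tr(r a) - x; tr(r b) - y)

x*y^4 - y^3*z - 3*x*y^2 + 2*y*z + x - 2; x*y^3*z - x^2*y^2 - y^2*z^2 - x*y*z + x^2 + y^2 + z^2 - x - 2; x*y^5 - y^4*z - 4*x*y^3 + 3*y^2*z + 3*x*y - y - z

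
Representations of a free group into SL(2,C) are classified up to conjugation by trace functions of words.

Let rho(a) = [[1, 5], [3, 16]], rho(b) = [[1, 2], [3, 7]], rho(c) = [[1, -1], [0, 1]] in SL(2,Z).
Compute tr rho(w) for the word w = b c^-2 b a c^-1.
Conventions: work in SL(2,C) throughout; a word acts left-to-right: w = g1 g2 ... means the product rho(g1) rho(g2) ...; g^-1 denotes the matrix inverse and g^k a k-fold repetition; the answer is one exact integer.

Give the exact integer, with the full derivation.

rho(b) = [[1, 2], [3, 7]]
... * rho(c^-1) = [[1, 1], [0, 1]]  ->  [[1, 3], [3, 10]]
... * rho(c^-1) = [[1, 1], [0, 1]]  ->  [[1, 4], [3, 13]]
... * rho(b) = [[1, 2], [3, 7]]  ->  [[13, 30], [42, 97]]
... * rho(a) = [[1, 5], [3, 16]]  ->  [[103, 545], [333, 1762]]
... * rho(c^-1) = [[1, 1], [0, 1]]  ->  [[103, 648], [333, 2095]]
tr = 103 + 2095 = 2198

2198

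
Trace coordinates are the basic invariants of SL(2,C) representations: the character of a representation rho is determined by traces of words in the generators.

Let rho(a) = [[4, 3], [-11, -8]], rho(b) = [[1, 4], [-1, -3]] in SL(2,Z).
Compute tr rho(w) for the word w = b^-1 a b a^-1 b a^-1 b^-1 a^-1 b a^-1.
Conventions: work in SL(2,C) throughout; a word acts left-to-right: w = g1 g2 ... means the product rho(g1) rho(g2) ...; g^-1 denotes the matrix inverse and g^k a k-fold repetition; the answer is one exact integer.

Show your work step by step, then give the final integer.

rho(b^-1) = [[-3, -4], [1, 1]]
... * rho(a) = [[4, 3], [-11, -8]]  ->  [[32, 23], [-7, -5]]
... * rho(b) = [[1, 4], [-1, -3]]  ->  [[9, 59], [-2, -13]]
... * rho(a^-1) = [[-8, -3], [11, 4]]  ->  [[577, 209], [-127, -46]]
... * rho(b) = [[1, 4], [-1, -3]]  ->  [[368, 1681], [-81, -370]]
... * rho(a^-1) = [[-8, -3], [11, 4]]  ->  [[15547, 5620], [-3422, -1237]]
... * rho(b^-1) = [[-3, -4], [1, 1]]  ->  [[-41021, -56568], [9029, 12451]]
... * rho(a^-1) = [[-8, -3], [11, 4]]  ->  [[-294080, -103209], [64729, 22717]]
... * rho(b) = [[1, 4], [-1, -3]]  ->  [[-190871, -866693], [42012, 190765]]
... * rho(a^-1) = [[-8, -3], [11, 4]]  ->  [[-8006655, -2894159], [1762319, 637024]]
tr = -8006655 + 637024 = -7369631

-7369631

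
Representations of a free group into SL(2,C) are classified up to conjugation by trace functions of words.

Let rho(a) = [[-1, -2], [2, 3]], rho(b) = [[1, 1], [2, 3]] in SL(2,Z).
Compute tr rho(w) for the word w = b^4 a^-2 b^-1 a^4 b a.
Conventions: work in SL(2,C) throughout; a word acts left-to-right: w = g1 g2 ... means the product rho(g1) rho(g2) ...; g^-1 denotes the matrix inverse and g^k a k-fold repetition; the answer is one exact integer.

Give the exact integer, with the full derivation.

11042

rho(b) = [[1, 1], [2, 3]]
... * rho(b) = [[1, 1], [2, 3]]  ->  [[3, 4], [8, 11]]
... * rho(b) = [[1, 1], [2, 3]]  ->  [[11, 15], [30, 41]]
... * rho(b) = [[1, 1], [2, 3]]  ->  [[41, 56], [112, 153]]
... * rho(a^-1) = [[3, 2], [-2, -1]]  ->  [[11, 26], [30, 71]]
... * rho(a^-1) = [[3, 2], [-2, -1]]  ->  [[-19, -4], [-52, -11]]
... * rho(b^-1) = [[3, -1], [-2, 1]]  ->  [[-49, 15], [-134, 41]]
... * rho(a) = [[-1, -2], [2, 3]]  ->  [[79, 143], [216, 391]]
... * rho(a) = [[-1, -2], [2, 3]]  ->  [[207, 271], [566, 741]]
... * rho(a) = [[-1, -2], [2, 3]]  ->  [[335, 399], [916, 1091]]
... * rho(a) = [[-1, -2], [2, 3]]  ->  [[463, 527], [1266, 1441]]
... * rho(b) = [[1, 1], [2, 3]]  ->  [[1517, 2044], [4148, 5589]]
... * rho(a) = [[-1, -2], [2, 3]]  ->  [[2571, 3098], [7030, 8471]]
tr = 2571 + 8471 = 11042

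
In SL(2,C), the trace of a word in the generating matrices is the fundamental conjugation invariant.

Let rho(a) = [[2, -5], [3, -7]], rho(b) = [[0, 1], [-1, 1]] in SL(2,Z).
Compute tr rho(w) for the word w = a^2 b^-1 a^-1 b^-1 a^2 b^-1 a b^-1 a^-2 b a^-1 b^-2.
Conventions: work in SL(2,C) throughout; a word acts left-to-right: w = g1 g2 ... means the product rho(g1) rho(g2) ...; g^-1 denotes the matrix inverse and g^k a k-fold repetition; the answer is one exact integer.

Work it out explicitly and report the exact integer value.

rho(a) = [[2, -5], [3, -7]]
... * rho(a) = [[2, -5], [3, -7]]  ->  [[-11, 25], [-15, 34]]
... * rho(b^-1) = [[1, -1], [1, 0]]  ->  [[14, 11], [19, 15]]
... * rho(a^-1) = [[-7, 5], [-3, 2]]  ->  [[-131, 92], [-178, 125]]
... * rho(b^-1) = [[1, -1], [1, 0]]  ->  [[-39, 131], [-53, 178]]
... * rho(a) = [[2, -5], [3, -7]]  ->  [[315, -722], [428, -981]]
... * rho(a) = [[2, -5], [3, -7]]  ->  [[-1536, 3479], [-2087, 4727]]
... * rho(b^-1) = [[1, -1], [1, 0]]  ->  [[1943, 1536], [2640, 2087]]
... * rho(a) = [[2, -5], [3, -7]]  ->  [[8494, -20467], [11541, -27809]]
... * rho(b^-1) = [[1, -1], [1, 0]]  ->  [[-11973, -8494], [-16268, -11541]]
... * rho(a^-1) = [[-7, 5], [-3, 2]]  ->  [[109293, -76853], [148499, -104422]]
... * rho(a^-1) = [[-7, 5], [-3, 2]]  ->  [[-534492, 392759], [-726227, 533651]]
... * rho(b) = [[0, 1], [-1, 1]]  ->  [[-392759, -141733], [-533651, -192576]]
... * rho(a^-1) = [[-7, 5], [-3, 2]]  ->  [[3174512, -2247261], [4313285, -3053407]]
... * rho(b^-1) = [[1, -1], [1, 0]]  ->  [[927251, -3174512], [1259878, -4313285]]
... * rho(b^-1) = [[1, -1], [1, 0]]  ->  [[-2247261, -927251], [-3053407, -1259878]]
tr = -2247261 + -1259878 = -3507139

-3507139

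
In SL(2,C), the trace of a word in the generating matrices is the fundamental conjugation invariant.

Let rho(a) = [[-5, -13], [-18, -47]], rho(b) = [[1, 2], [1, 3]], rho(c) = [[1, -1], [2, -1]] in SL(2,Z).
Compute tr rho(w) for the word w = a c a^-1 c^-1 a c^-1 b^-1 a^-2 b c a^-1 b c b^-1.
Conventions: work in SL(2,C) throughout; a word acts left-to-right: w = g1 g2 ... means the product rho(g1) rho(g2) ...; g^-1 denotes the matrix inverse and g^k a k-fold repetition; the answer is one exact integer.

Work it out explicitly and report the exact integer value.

4250806356296

rho(a) = [[-5, -13], [-18, -47]]
... * rho(c) = [[1, -1], [2, -1]]  ->  [[-31, 18], [-112, 65]]
... * rho(a^-1) = [[-47, 13], [18, -5]]  ->  [[1781, -493], [6434, -1781]]
... * rho(c^-1) = [[-1, 1], [-2, 1]]  ->  [[-795, 1288], [-2872, 4653]]
... * rho(a) = [[-5, -13], [-18, -47]]  ->  [[-19209, -50201], [-69394, -181355]]
... * rho(c^-1) = [[-1, 1], [-2, 1]]  ->  [[119611, -69410], [432104, -250749]]
... * rho(b^-1) = [[3, -2], [-1, 1]]  ->  [[428243, -308632], [1547061, -1114957]]
... * rho(a^-1) = [[-47, 13], [18, -5]]  ->  [[-25682797, 7110319], [-92781093, 25686578]]
... * rho(a^-1) = [[-47, 13], [18, -5]]  ->  [[1335077201, -369427956], [4823069775, -1334587099]]
... * rho(b) = [[1, 2], [1, 3]]  ->  [[965649245, 1561870534], [3488482676, 5642378253]]
... * rho(c) = [[1, -1], [2, -1]]  ->  [[4089390313, -2527519779], [14773239182, -9130860929]]
... * rho(a^-1) = [[-47, 13], [18, -5]]  ->  [[-237696700733, 65799672964], [-858697738276, 237706414011]]
... * rho(b) = [[1, 2], [1, 3]]  ->  [[-171897027769, -277994382574], [-620991324265, -1004276234519]]
... * rho(c) = [[1, -1], [2, -1]]  ->  [[-727885792917, 449891410343], [-2629543793303, 1625267558784]]
... * rho(b^-1) = [[3, -2], [-1, 1]]  ->  [[-2633548789094, 1905662996177], [-9513898938693, 6884355145390]]
tr = -2633548789094 + 6884355145390 = 4250806356296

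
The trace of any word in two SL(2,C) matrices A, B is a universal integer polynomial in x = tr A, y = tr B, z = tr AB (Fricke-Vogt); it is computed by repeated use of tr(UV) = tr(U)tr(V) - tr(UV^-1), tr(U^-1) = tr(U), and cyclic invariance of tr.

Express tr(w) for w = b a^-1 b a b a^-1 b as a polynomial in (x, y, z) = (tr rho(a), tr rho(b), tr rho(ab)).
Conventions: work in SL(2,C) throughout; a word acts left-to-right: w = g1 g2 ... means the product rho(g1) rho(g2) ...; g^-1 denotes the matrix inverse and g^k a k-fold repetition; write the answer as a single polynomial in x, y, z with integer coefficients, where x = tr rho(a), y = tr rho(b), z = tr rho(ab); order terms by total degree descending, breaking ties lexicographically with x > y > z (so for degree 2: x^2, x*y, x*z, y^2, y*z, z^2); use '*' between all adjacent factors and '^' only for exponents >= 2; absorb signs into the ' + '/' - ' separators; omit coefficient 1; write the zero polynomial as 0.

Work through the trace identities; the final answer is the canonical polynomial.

x^2*y^3*z - x^3*y^2 - 2*x*y^2*z^2 + y*z^3 + x^3 + 2*x*y^2 + x*z^2 - 2*y*z - 3*x

so tr(b a b) = tr(b) tr(a b) - tr(a)   [square of b] = y*z - x
reduce: tr(a b^3) = tr(b) tr(b a b) - tr(b a)   [square of b] = y^2*z - x*y - z
so tr(b^3 a b) = tr(b) tr(a b^3) - tr(a b^2)   [square of b] = y^3*z - x*y^2 - 2*y*z + x
so tr(a b a b) = tr(a b) tr(a b) - tr(1)   [split at a repeated a] = z^2 - 2
so tr(a b a) = tr(a) tr(b a) - tr(b)   [square of a] = x*z - y
reduce: tr(b a b a b) = tr(b) tr(a b a b) - tr(a b a)   [square of b] = y*z^2 - x*z - y
tr(b^3 a b a) = tr(b) tr(b a b a b) - tr(b a b a)   [square of b] = y^2*z^2 - x*y*z - y^2 - z^2 + 2
so tr(b a b a^-1 b^2) = tr(b^3 a b) tr(a) - tr(b^3 a b a)   [inverse elimination on a] = x*y^3*z - x^2*y^2 - y^2*z^2 - x*y*z + x^2 + y^2 + z^2 - 2
tr(a b a b a b) = tr(a b) tr(a b a b) - tr(a^-1 b^-1)   [split at a repeated a] = z^3 - 3*z
tr(a b a b a) = tr(a) tr(b a b a) - tr(b a b)   [square of a] = x*z^2 - y*z - x
reduce: tr(b^2 a b a b a) = tr(b) tr(a b a b a b) - tr(a b a b a)   [square of b] = y*z^3 - x*z^2 - 2*y*z + x
so tr(b a b a^-1 b^2 a) = tr(b^2 a b a b) tr(a) - tr(b^2 a b a b a)   [inverse elimination on a] = x*y^2*z^2 - x^2*y*z - y*z^3 - x*y^2 + 2*y*z + x
tr(b a^-1 b a b a^-1 b) = tr(b a b a^-1 b^2) tr(a) - tr(b a b a^-1 b^2 a)   [inverse elimination on a] = x^2*y^3*z - x^3*y^2 - 2*x*y^2*z^2 + y*z^3 + x^3 + 2*x*y^2 + x*z^2 - 2*y*z - 3*x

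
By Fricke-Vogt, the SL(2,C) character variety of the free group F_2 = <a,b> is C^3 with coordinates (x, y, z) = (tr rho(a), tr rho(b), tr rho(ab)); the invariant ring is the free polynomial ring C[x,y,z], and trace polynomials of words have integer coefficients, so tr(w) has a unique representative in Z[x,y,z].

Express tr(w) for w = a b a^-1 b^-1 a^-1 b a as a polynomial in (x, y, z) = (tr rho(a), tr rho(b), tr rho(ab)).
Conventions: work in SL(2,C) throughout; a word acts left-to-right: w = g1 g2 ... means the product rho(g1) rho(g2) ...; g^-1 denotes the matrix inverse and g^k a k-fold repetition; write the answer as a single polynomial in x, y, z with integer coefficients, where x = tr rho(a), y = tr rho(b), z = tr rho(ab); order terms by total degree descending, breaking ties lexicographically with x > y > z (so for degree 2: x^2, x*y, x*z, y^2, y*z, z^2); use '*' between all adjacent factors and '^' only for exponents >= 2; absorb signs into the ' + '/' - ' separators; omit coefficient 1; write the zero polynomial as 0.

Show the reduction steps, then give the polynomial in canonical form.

trace(b a^2) = trace(a) * trace(b a) - trace(b)  (reduce the a square) = x*z - y
trace(a b a^2) = trace(a) * trace(b a^2) - trace(b a)  (reduce the a square) = x^2*z - x*y - z
trace(b a b a) = trace(a b) * trace(a b) - trace(1)  (split on a) = z^2 - 2
and trace(b a b) = trace(b) * trace(a b) - trace(a)  (reduce the b square) = y*z - x
trace(b a^2 b a) = trace(a) * trace(b a b a) - trace(b a b)  (reduce the a square) = x*z^2 - y*z - x
trace(b^2) = trace(b) * trace(b) - trace(1)  (reduce the b square) = y^2 - 2
trace(b a^2 b) = trace(a) * trace(b^2 a) - trace(b^2)  (reduce the a square) = x*y*z - x^2 - y^2 + 2
next, trace(a b a^2 b a) = trace(a) * trace(b a^2 b a) - trace(b a^2 b)  (reduce the a square) = x^2*z^2 - 2*x*y*z + y^2 - 2
trace(b a b a b a) = trace(b a b a) * trace(b a) - trace(a b)  (split on b) = z^3 - 3*z
next, trace(b a b a b) = trace(b) * trace(a b a b) - trace(a b a)  (reduce the b square) = y*z^2 - x*z - y
trace(a b a^2 b a b) = trace(a) * trace(b a b a b a) - trace(b a b a b)  (reduce the a square) = x*z^3 - y*z^2 - 2*x*z + y
trace(b^-1 a b a^2 b a) = trace(a b a^2 b a) * trace(b) - trace(a b a^2 b a b)  (eliminate b^-1) = x^2*y*z^2 - 2*x*y^2*z - x*z^3 + y^3 + y*z^2 + 2*x*z - 3*y
and trace(b a^2 b a^-1 b^-1 a) = trace(b^-1 a b a^2 b) * trace(a) - trace(b^-1 a b a^2 b a)  (eliminate a^-1) = -x^2*y*z^2 + x^3*z + 2*x*y^2*z + x*z^3 - x^2*y - y^3 - y*z^2 - 3*x*z + 3*y
trace(a b a^-1 b^-1 a^-1 b a) = trace(b a^2 b a^-1 b^-1) * trace(a) - trace(b a^2 b a^-1 b^-1 a)  (eliminate a^-1) = x^2*y*z^2 - x^3*z - 2*x*y^2*z - x*z^3 + x^2*y + y^3 + y*z^2 + 4*x*z - 3*y

x^2*y*z^2 - x^3*z - 2*x*y^2*z - x*z^3 + x^2*y + y^3 + y*z^2 + 4*x*z - 3*y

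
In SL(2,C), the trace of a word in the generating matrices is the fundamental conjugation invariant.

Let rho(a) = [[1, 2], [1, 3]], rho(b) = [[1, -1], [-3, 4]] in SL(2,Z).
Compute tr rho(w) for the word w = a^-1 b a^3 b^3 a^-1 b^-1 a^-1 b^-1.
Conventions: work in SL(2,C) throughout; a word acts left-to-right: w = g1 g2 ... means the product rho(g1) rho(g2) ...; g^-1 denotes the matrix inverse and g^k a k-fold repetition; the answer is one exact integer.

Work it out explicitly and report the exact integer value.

461375

rho(a^-1) = [[3, -2], [-1, 1]]
... * rho(b) = [[1, -1], [-3, 4]]  ->  [[9, -11], [-4, 5]]
... * rho(a) = [[1, 2], [1, 3]]  ->  [[-2, -15], [1, 7]]
... * rho(a) = [[1, 2], [1, 3]]  ->  [[-17, -49], [8, 23]]
... * rho(a) = [[1, 2], [1, 3]]  ->  [[-66, -181], [31, 85]]
... * rho(b) = [[1, -1], [-3, 4]]  ->  [[477, -658], [-224, 309]]
... * rho(b) = [[1, -1], [-3, 4]]  ->  [[2451, -3109], [-1151, 1460]]
... * rho(b) = [[1, -1], [-3, 4]]  ->  [[11778, -14887], [-5531, 6991]]
... * rho(a^-1) = [[3, -2], [-1, 1]]  ->  [[50221, -38443], [-23584, 18053]]
... * rho(b^-1) = [[4, 1], [3, 1]]  ->  [[85555, 11778], [-40177, -5531]]
... * rho(a^-1) = [[3, -2], [-1, 1]]  ->  [[244887, -159332], [-115000, 74823]]
... * rho(b^-1) = [[4, 1], [3, 1]]  ->  [[501552, 85555], [-235531, -40177]]
tr = 501552 + -40177 = 461375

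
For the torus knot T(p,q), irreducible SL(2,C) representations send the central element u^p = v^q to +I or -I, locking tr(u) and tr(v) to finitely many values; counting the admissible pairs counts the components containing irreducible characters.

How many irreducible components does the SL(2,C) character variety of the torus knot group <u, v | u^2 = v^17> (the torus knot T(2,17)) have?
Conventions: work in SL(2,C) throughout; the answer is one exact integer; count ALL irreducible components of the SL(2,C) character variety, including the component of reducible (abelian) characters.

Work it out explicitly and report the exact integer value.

In the torus knot group T(2,17), u^2 = v^17 is central, so an irreducible representation sends it to +I or -I (Schur).
On an irreducible component, tr(u) is locked at 2*cos(pi*alpha/2) for some alpha in 1..1, and tr(v) at 2*cos(pi*beta/17) for some beta in 1..16.
u^2 = (-1)^alpha I and v^17 = (-1)^beta I must agree, so alpha and beta have equal parity.
count pairs: odd alpha (1 choices) x odd beta (8), plus even alpha (0) x even beta (8): 1*8 + 0*8 = 8.
components with irreducible characters: 8; plus the single component of reducible (abelian) characters: total 9.

9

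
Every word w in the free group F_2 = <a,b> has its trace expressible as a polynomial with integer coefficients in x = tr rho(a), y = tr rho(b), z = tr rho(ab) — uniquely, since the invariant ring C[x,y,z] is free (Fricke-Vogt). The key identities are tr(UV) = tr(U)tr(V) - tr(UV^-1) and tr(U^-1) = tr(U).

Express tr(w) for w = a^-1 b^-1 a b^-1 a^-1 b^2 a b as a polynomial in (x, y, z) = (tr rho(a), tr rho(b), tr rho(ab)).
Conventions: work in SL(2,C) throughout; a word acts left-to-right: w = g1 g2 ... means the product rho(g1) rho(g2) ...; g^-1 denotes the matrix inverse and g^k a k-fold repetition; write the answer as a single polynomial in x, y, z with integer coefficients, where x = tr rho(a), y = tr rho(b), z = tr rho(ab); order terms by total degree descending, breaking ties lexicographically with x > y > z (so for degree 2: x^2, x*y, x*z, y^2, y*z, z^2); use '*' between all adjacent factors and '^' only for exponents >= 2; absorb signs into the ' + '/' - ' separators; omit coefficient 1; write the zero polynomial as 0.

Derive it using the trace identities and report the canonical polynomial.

x^2*y^3*z^2 - 2*x^3*y^2*z - x*y^4*z - 2*x*y^2*z^3 + x^4*y + x^2*y^3 + 2*x^2*y*z^2 + y^3*z^2 + y*z^4 + 4*x*y^2*z - 4*x^2*y - 4*y*z^2 + y

tr(b a b) = tr(b) * tr(a b) - tr(a) = y*z - x
tr(a b a b) = tr(a b) * tr(a b) - tr(1) = z^2 - 2
tr(a b a) = tr(a) * tr(b a) - tr(b) = x*z - y
reduce: tr(b a b a b) = tr(b) * tr(a b a b) - tr(a b a) = y*z^2 - x*z - y
tr(b a b a b a) = tr(a b) * tr(a b a b) - tr(a^-1 b^-1) = z^3 - 3*z
tr(a b a b a^-1 b) = tr(b a b a b) * tr(a) - tr(b a b a b a) = x*y*z^2 - x^2*z - z^3 - x*y + 3*z
so tr(b a b a^-1 b^-1 a) = tr(a b a b a^-1) * tr(b) - tr(a b a b a^-1 b) = -x*y*z^2 + x^2*z + y^2*z + z^3 - 3*z
reduce: tr(a^2) = tr(a) * tr(a) - tr(1) = x^2 - 2
tr(b^2 a^2) = tr(b) * tr(a^2 b) - tr(a^2) = x*y*z - x^2 - y^2 + 2
reduce: tr(a b^2 a^2) = tr(a) * tr(b^2 a^2) - tr(b^2 a) = x^2*y*z - x^3 - x*y^2 - y*z + 3*x
reduce: tr(b a b^2) = tr(b) * tr(b a b) - tr(b a) = y^2*z - x*y - z
tr(a b^2 a^2 b) = tr(a) * tr(b a b^2 a) - tr(b a b^2) = x*y*z^2 - x^2*z - y^2*z + z
tr(a b^-1 a b^2 a) = tr(a b^2 a^2) * tr(b) - tr(a b^2 a^2 b) = x^2*y^2*z - x^3*y - x*y^3 - x*y*z^2 + x^2*z + 3*x*y - z
reduce: tr(a b a^2 b) = tr(a) * tr(b a b a) - tr(b a b) = x*z^2 - y*z - x
so tr(a b a^2) = tr(a) * tr(b a^2) - tr(b a) = x^2*z - x*y - z
tr(a b^2 a b a) = tr(b) * tr(a b a^2 b) - tr(a b a^2) = x*y*z^2 - x^2*z - y^2*z + z
tr(a b^2 a b a^2) = tr(a) * tr(a b^2 a b a) - tr(a b^2 a b) = x^2*y*z^2 - x^3*z - x*y^2*z - y*z^2 + 2*x*z + y
tr(a b a^2 b a b) = tr(a) * tr(b a b a b a) - tr(b a b a b) = x*z^3 - y*z^2 - 2*x*z + y
so tr(a b a^2 b a) = tr(a) * tr(b a^2 b a) - tr(b a^2 b) = x^2*z^2 - 2*x*y*z + y^2 - 2
tr(a b^2 a b a^2 b) = tr(b) * tr(a b a^2 b a b) - tr(a b a^2 b a) = x*y*z^3 - x^2*z^2 - y^2*z^2 + 2
so tr(a b^-1 a b^2 a b a) = tr(a b^2 a b a^2) * tr(b) - tr(a b^2 a b a^2 b) = x^2*y^2*z^2 - x^3*y*z - x*y^3*z - x*y*z^3 + x^2*z^2 + 2*x*y*z + y^2 - 2
reduce: tr(b^2 a b a b a) = tr(b) * tr(a b a b a b) - tr(a b a b a) = y*z^3 - x*z^2 - 2*y*z + x
reduce: tr(b^2 a b a b) = tr(b) * tr(b a b a b) - tr(b a b a) = y^2*z^2 - x*y*z - y^2 - z^2 + 2
reduce: tr(a b^2 a b a b a) = tr(a) * tr(b^2 a b a b a) - tr(b^2 a b a b) = x*y*z^3 - x^2*z^2 - y^2*z^2 - x*y*z + x^2 + y^2 + z^2 - 2
so tr(a b a b a b a b) = tr(b a b a) * tr(b a b a) - tr(1) = z^4 - 4*z^2 + 2
tr(a b^2 a b a b a b) = tr(b) * tr(a b a b a b a b) - tr(a b a b a b a) = y*z^4 - x*z^3 - 3*y*z^2 + 2*x*z + y
reduce: tr(a b^-1 a b^2 a b a b) = tr(a b^2 a b a b a) * tr(b) - tr(a b^2 a b a b a b) = x*y^2*z^3 - x^2*y*z^2 - y^3*z^2 - y*z^4 - x*y^2*z + x*z^3 + x^2*y + y^3 + 4*y*z^2 - 2*x*z - 3*y
tr(b^-1 a b^-1 a b^2 a b a) = tr(a b^-1 a b^2 a b a) * tr(b) - tr(a b^-1 a b^2 a b a b) = x^2*y^3*z^2 - x^3*y^2*z - x*y^4*z - 2*x*y^2*z^3 + 2*x^2*y*z^2 + y^3*z^2 + y*z^4 + 3*x*y^2*z - x*z^3 - x^2*y - 4*y*z^2 + 2*x*z + y
reduce: tr(b^2 a b a^-1 b^-1 a b^-1 a) = tr(b^-1 a b^-1 a b^2 a b) * tr(a) - tr(b^-1 a b^-1 a b^2 a b a) = -x^2*y^3*z^2 + 2*x^3*y^2*z + x*y^4*z + 2*x*y^2*z^3 - x^4*y - x^2*y^3 - 3*x^2*y*z^2 - y^3*z^2 - y*z^4 + x^3*z - 3*x*y^2*z + x*z^3 + 4*x^2*y + 4*y*z^2 - 3*x*z - y
so tr(a^-1 b^-1 a b^-1 a^-1 b^2 a b) = tr(b^2 a b a^-1 b^-1 a b^-1) * tr(a) - tr(b^2 a b a^-1 b^-1 a b^-1 a) = x^2*y^3*z^2 - 2*x^3*y^2*z - x*y^4*z - 2*x*y^2*z^3 + x^4*y + x^2*y^3 + 2*x^2*y*z^2 + y^3*z^2 + y*z^4 + 4*x*y^2*z - 4*x^2*y - 4*y*z^2 + y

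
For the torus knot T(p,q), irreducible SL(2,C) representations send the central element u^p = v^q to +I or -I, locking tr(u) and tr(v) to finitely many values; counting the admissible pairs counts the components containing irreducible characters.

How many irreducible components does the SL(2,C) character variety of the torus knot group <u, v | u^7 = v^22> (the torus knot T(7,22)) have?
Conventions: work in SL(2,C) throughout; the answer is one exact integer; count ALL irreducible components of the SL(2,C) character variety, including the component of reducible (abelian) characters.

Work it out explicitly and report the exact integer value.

For T(7,22): irreducibility forces the central element u^7 = v^22 to one of +I, -I.
This locks tr(u) to 2*cos(pi*alpha/7), alpha in 1..6, and tr(v) to 2*cos(pi*beta/22), beta in 1..21, on each component of irreducible characters.
The two central values (-1)^alpha I and (-1)^beta I must be the same matrix, so alpha and beta share a parity.
Counting: 3 odd alphas x 11 odd betas + 3 even alphas x 10 even betas = 33 + 30 = 63.
That is 63 components of irreducible characters, and with the reducible (abelian) component the total is 64.

64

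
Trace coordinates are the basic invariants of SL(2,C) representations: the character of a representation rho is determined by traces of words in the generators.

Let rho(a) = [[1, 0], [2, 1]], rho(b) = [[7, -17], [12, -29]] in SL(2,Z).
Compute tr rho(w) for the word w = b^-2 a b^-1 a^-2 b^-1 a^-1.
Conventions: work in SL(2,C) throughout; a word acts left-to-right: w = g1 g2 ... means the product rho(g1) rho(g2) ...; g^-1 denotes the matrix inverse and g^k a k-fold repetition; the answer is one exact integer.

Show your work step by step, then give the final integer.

rho(b^-1) = [[-29, 17], [-12, 7]]
... * rho(b^-1) = [[-29, 17], [-12, 7]]  ->  [[637, -374], [264, -155]]
... * rho(a) = [[1, 0], [2, 1]]  ->  [[-111, -374], [-46, -155]]
... * rho(b^-1) = [[-29, 17], [-12, 7]]  ->  [[7707, -4505], [3194, -1867]]
... * rho(a^-1) = [[1, 0], [-2, 1]]  ->  [[16717, -4505], [6928, -1867]]
... * rho(a^-1) = [[1, 0], [-2, 1]]  ->  [[25727, -4505], [10662, -1867]]
... * rho(b^-1) = [[-29, 17], [-12, 7]]  ->  [[-692023, 405824], [-286794, 168185]]
... * rho(a^-1) = [[1, 0], [-2, 1]]  ->  [[-1503671, 405824], [-623164, 168185]]
tr = -1503671 + 168185 = -1335486

-1335486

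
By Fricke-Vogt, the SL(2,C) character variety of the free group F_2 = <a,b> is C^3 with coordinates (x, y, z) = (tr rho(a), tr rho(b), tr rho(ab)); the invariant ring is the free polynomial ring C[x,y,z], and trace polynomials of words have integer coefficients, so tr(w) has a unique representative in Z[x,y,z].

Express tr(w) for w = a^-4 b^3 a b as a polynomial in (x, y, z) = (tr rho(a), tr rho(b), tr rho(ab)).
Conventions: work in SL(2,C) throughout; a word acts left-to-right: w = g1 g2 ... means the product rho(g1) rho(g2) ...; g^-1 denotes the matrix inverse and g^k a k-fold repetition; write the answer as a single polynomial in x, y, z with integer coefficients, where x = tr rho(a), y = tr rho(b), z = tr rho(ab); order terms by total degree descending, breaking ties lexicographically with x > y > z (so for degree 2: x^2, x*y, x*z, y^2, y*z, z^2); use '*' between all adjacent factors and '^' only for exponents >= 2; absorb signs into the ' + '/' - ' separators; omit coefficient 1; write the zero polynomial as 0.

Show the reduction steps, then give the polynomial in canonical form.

tr(a b^2) = tr(b) tr(a b) - tr(a)  (reduce the b square) = y*z - x
and tr(a b^3) = tr(b) tr(a b^2) - tr(a b)  (reduce the b square) = y^2*z - x*y - z
tr(b^3 a b) = tr(b) tr(a b^3) - tr(a b^2)  (reduce the b square) = y^3*z - x*y^2 - 2*y*z + x
tr(a b a b) = tr(a b) tr(a b) - tr(1)  (split on a) = z^2 - 2
tr(a b a) = tr(a) tr(b a) - tr(b)  (reduce the a square) = x*z - y
next, tr(b a b a b) = tr(b) tr(a b a b) - tr(a b a)  (reduce the b square) = y*z^2 - x*z - y
tr(b^3 a b a) = tr(b) tr(b a b a b) - tr(b a b a)  (reduce the b square) = y^2*z^2 - x*y*z - y^2 - z^2 + 2
and tr(b^3 a b a^-1) = tr(b^3 a b) tr(a) - tr(b^3 a b a)  (eliminate a^-1) = x*y^3*z - x^2*y^2 - y^2*z^2 - x*y*z + x^2 + y^2 + z^2 - 2
tr(b^3 a b a^-2) = tr(b^3 a b a^-1) tr(a) - tr(b^3 a b)  (eliminate a^-1) = x^2*y^3*z - x^3*y^2 - x*y^2*z^2 - x^2*y*z - y^3*z + x^3 + 2*x*y^2 + x*z^2 + 2*y*z - 3*x
tr(a^-3 b^3 a b) = tr(b^3 a b a^-2) tr(a) - tr(b^3 a b a^-1)  (eliminate a^-1) = x^3*y^3*z - x^4*y^2 - x^2*y^2*z^2 - x^3*y*z - 2*x*y^3*z + x^4 + 3*x^2*y^2 + x^2*z^2 + y^2*z^2 + 3*x*y*z - 4*x^2 - y^2 - z^2 + 2
next, tr(a^-4 b^3 a b) = tr(a^-3 b^3 a b) tr(a) - tr(a^-3 b^3 a b a)  (eliminate a^-1) = x^4*y^3*z - x^5*y^2 - x^3*y^2*z^2 - x^4*y*z - 3*x^2*y^3*z + x^5 + 4*x^3*y^2 + x^3*z^2 + 2*x*y^2*z^2 + 4*x^2*y*z + y^3*z - 5*x^3 - 3*x*y^2 - 2*x*z^2 - 2*y*z + 5*x

x^4*y^3*z - x^5*y^2 - x^3*y^2*z^2 - x^4*y*z - 3*x^2*y^3*z + x^5 + 4*x^3*y^2 + x^3*z^2 + 2*x*y^2*z^2 + 4*x^2*y*z + y^3*z - 5*x^3 - 3*x*y^2 - 2*x*z^2 - 2*y*z + 5*x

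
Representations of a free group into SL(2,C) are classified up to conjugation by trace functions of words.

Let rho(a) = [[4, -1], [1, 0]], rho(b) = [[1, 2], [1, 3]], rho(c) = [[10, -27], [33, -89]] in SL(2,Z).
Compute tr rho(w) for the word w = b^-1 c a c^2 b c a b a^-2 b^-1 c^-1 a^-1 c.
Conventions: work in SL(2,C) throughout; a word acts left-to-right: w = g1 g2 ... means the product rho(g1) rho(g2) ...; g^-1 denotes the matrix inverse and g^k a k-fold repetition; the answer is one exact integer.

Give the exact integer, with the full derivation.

70439176864

rho(b^-1) = [[3, -2], [-1, 1]]
... * rho(c) = [[10, -27], [33, -89]]  ->  [[-36, 97], [23, -62]]
... * rho(a) = [[4, -1], [1, 0]]  ->  [[-47, 36], [30, -23]]
... * rho(c) = [[10, -27], [33, -89]]  ->  [[718, -1935], [-459, 1237]]
... * rho(c) = [[10, -27], [33, -89]]  ->  [[-56675, 152829], [36231, -97700]]
... * rho(b) = [[1, 2], [1, 3]]  ->  [[96154, 345137], [-61469, -220638]]
... * rho(c) = [[10, -27], [33, -89]]  ->  [[12351061, -33313351], [-7895744, 21296445]]
... * rho(a) = [[4, -1], [1, 0]]  ->  [[16090893, -12351061], [-10286531, 7895744]]
... * rho(b) = [[1, 2], [1, 3]]  ->  [[3739832, -4871397], [-2390787, 3114170]]
... * rho(a^-1) = [[0, 1], [-1, 4]]  ->  [[4871397, -15745756], [-3114170, 10065893]]
... * rho(a^-1) = [[0, 1], [-1, 4]]  ->  [[15745756, -58111627], [-10065893, 37149402]]
... * rho(b^-1) = [[3, -2], [-1, 1]]  ->  [[105348895, -89603139], [-67347081, 57281188]]
... * rho(c^-1) = [[-89, 27], [-33, 10]]  ->  [[-6419148068, 1948388775], [4103611005, -1245559307]]
... * rho(a^-1) = [[0, 1], [-1, 4]]  ->  [[-1948388775, 1374407032], [1245559307, -878626223]]
... * rho(c) = [[10, -27], [33, -89]]  ->  [[25871544306, -69715728923], [-16539072289, 44567632558]]
tr = 25871544306 + 44567632558 = 70439176864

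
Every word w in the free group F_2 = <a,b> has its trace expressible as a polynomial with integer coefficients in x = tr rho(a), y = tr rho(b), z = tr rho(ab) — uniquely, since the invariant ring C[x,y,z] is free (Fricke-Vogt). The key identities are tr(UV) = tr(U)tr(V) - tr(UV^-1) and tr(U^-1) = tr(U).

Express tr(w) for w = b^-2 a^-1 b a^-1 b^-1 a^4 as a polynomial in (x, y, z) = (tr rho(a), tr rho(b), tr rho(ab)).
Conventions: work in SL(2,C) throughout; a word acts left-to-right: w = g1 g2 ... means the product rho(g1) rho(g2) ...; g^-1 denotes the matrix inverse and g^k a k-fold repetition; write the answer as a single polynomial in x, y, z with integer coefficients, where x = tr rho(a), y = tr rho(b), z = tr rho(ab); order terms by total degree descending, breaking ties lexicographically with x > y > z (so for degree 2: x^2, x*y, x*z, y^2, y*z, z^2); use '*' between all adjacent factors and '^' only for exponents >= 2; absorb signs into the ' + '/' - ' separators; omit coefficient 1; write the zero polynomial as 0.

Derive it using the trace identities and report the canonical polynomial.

tr(a^2) = tr(a) tr(a) - tr(1) = x^2 - 2
tr(a^3) = tr(a) tr(a^2) - tr(a) = x^3 - 3*x
tr(a b a) = tr(a) tr(b a) - tr(b) = x*z - y
tr(a^2 b a) = tr(a) tr(a b a) - tr(a b) = x^2*z - x*y - z
tr(a b a^3) = tr(a) tr(a^2 b a) - tr(a^2 b) = x^3*z - x^2*y - 2*x*z + y
tr(b a b a) = tr(b a) tr(b a) - tr(1)   [split at repeated b] = z^2 - 2
tr(b a b) = tr(b) tr(a b) - tr(a) = y*z - x
tr(a b a b a) = tr(a) tr(b a b a) - tr(b a b) = x*z^2 - y*z - x
tr(a b a^3 b) = tr(a) tr(a b a b a) - tr(a b a b) = x^2*z^2 - x*y*z - x^2 - z^2 + 2
tr(b a^3 b^-1 a) = tr(a b a^3) tr(b) - tr(a b a^3 b) = x^3*y*z - x^2*y^2 - x^2*z^2 - x*y*z + x^2 + y^2 + z^2 - 2
tr(b^-1 a^-1 b a^3) = tr(b a^3 b^-1) tr(a) - tr(b a^3 b^-1 a) = -x^3*y*z + x^4 + x^2*y^2 + x^2*z^2 + x*y*z - 4*x^2 - y^2 - z^2 + 2
tr(a^3 b^-2 a^-1 b) = tr(b^-1 a^-1 b a^3) tr(b) - tr(b^-1 a^-1 b a^3 b) = -x^3*y^2*z + x^4*y + x^2*y^3 + x^2*y*z^2 + x*y^2*z - 4*x^2*y - y^3 - y*z^2 - x*z + 3*y
tr(a b^2 a) = tr(b) tr(a^2 b) - tr(a^2) = x*y*z - x^2 - y^2 + 2
tr(a b^2 a^2) = tr(a) tr(a b^2 a) - tr(a b^2) = x^2*y*z - x^3 - x*y^2 - y*z + 3*x
tr(a^2 b^2 a^2) = tr(a) tr(a b^2 a^2) - tr(a b^2 a) = x^3*y*z - x^4 - x^2*y^2 - 2*x*y*z + 4*x^2 + y^2 - 2
tr(b a^5 b) = tr(a) tr(a^2 b^2 a^2) - tr(a^2 b^2 a) = x^4*y*z - x^5 - x^3*y^2 - 3*x^2*y*z + 5*x^3 + 2*x*y^2 + y*z - 5*x
tr(a b a b a^3) = tr(a) tr(a^2 b a b a) - tr(a^2 b a b) = x^3*z^2 - x^2*y*z - x^3 - 2*x*z^2 + y*z + 3*x
tr(b a^5 b a) = tr(a) tr(a b a b a^3) - tr(a b a b a^2) = x^4*z^2 - x^3*y*z - x^4 - 3*x^2*z^2 + 2*x*y*z + 4*x^2 + z^2 - 2
tr(a b a^-1 b a^4) = tr(b a^5 b) tr(a) - tr(b a^5 b a) = x^5*y*z - x^6 - x^4*y^2 - x^4*z^2 - 2*x^3*y*z + 6*x^4 + 2*x^2*y^2 + 3*x^2*z^2 - x*y*z - 9*x^2 - z^2 + 2
tr(a b a b^2 a) = tr(b) tr(a^2 b a b) - tr(a^2 b a) = x*y*z^2 - x^2*z - y^2*z + z
tr(a b a b^2) = tr(b) tr(a b a b) - tr(a b a) = y*z^2 - x*z - y
tr(a^2 b a b^2 a) = tr(a) tr(a b a b^2 a) - tr(a b a b^2) = x^2*y*z^2 - x^3*z - x*y^2*z - y*z^2 + 2*x*z + y
tr(b a^4 b a b) = tr(a) tr(a^2 b a b^2 a) - tr(a^2 b a b^2) = x^3*y*z^2 - x^4*z - x^2*y^2*z - 2*x*y*z^2 + 3*x^2*z + y^2*z + x*y - z
tr(b a b a b a) = tr(a b a b) tr(a b) - tr(b a)   [split at repeated a] = z^3 - 3*z
tr(b a b a b a^2) = tr(a) tr(b a b a b a) - tr(b a b a b) = x*z^3 - y*z^2 - 2*x*z + y
tr(a b a b a b a^2) = tr(a) tr(b a b a b a^2) - tr(b a b a b a) = x^2*z^3 - x*y*z^2 - 2*x^2*z - z^3 + x*y + 3*z
tr(b a^4 b a b a) = tr(a) tr(a b a b a b a^2) - tr(a b a b a b a) = x^3*z^3 - x^2*y*z^2 - 2*x^3*z - 2*x*z^3 + x^2*y + y*z^2 + 5*x*z - y
tr(a b a^-1 b a^4 b) = tr(b a^4 b a b) tr(a) - tr(b a^4 b a b a) = x^4*y*z^2 - x^5*z - x^3*y^2*z - x^3*z^3 - x^2*y*z^2 + 5*x^3*z + x*y^2*z + 2*x*z^3 - y*z^2 - 6*x*z + y
tr(b a^-1 b a^4 b^-1 a) = tr(a b a^-1 b a^4) tr(b) - tr(a b a^-1 b a^4 b) = x^5*y^2*z - x^6*y - x^4*y^3 - 2*x^4*y*z^2 + x^5*z - x^3*y^2*z + x^3*z^3 + 6*x^4*y + 2*x^2*y^3 + 4*x^2*y*z^2 - 5*x^3*z - 2*x*y^2*z - 2*x*z^3 - 9*x^2*y + 6*x*z + y
tr(b^-1 a^-1 b a^-1 b a^4) = tr(b a^-1 b a^4 b^-1) tr(a) - tr(b a^-1 b a^4 b^-1 a) = -x^5*y^2*z + x^6*y + x^4*y^3 + 2*x^4*y*z^2 - x^5*z + x^3*y^2*z - x^3*z^3 - 6*x^4*y - 2*x^2*y^3 - 4*x^2*y*z^2 + 6*x^3*z + 2*x*y^2*z + 2*x*z^3 + 8*x^2*y - 7*x*z - y
tr(b a^-1 b a^3) = tr(b a^3 b) tr(a) - tr(b a^3 b a) = x^3*y*z - x^4 - x^2*y^2 - x^2*z^2 + 4*x^2 + z^2 - 2
tr(a^4 b^-2 a^-1 b a^-1 b) = tr(b^-1 a^-1 b a^-1 b a^4) tr(b) - tr(b^-1 a^-1 b a^-1 b a^4 b) = -x^5*y^3*z + x^6*y^2 + x^4*y^4 + 2*x^4*y^2*z^2 - x^5*y*z + x^3*y^3*z - x^3*y*z^3 - 6*x^4*y^2 - 2*x^2*y^4 - 4*x^2*y^2*z^2 + 5*x^3*y*z + 2*x*y^3*z + 2*x*y*z^3 + x^4 + 9*x^2*y^2 + x^2*z^2 - 7*x*y*z - 4*x^2 - y^2 - z^2 + 2
tr(b^-2 a^-1 b a^-1 b^-1 a^4) = tr(a^4 b^-2 a^-1 b a^-1) tr(b) - tr(a^4 b^-2 a^-1 b a^-1 b) = x^5*y^3*z - x^6*y^2 - x^4*y^4 - 2*x^4*y^2*z^2 + x^5*y*z - 2*x^3*y^3*z + x^3*y*z^3 + 7*x^4*y^2 + 3*x^2*y^4 + 5*x^2*y^2*z^2 - 5*x^3*y*z - x*y^3*z - 2*x*y*z^3 - x^4 - 13*x^2*y^2 - x^2*z^2 - y^4 - y^2*z^2 + 6*x*y*z + 4*x^2 + 4*y^2 + z^2 - 2

x^5*y^3*z - x^6*y^2 - x^4*y^4 - 2*x^4*y^2*z^2 + x^5*y*z - 2*x^3*y^3*z + x^3*y*z^3 + 7*x^4*y^2 + 3*x^2*y^4 + 5*x^2*y^2*z^2 - 5*x^3*y*z - x*y^3*z - 2*x*y*z^3 - x^4 - 13*x^2*y^2 - x^2*z^2 - y^4 - y^2*z^2 + 6*x*y*z + 4*x^2 + 4*y^2 + z^2 - 2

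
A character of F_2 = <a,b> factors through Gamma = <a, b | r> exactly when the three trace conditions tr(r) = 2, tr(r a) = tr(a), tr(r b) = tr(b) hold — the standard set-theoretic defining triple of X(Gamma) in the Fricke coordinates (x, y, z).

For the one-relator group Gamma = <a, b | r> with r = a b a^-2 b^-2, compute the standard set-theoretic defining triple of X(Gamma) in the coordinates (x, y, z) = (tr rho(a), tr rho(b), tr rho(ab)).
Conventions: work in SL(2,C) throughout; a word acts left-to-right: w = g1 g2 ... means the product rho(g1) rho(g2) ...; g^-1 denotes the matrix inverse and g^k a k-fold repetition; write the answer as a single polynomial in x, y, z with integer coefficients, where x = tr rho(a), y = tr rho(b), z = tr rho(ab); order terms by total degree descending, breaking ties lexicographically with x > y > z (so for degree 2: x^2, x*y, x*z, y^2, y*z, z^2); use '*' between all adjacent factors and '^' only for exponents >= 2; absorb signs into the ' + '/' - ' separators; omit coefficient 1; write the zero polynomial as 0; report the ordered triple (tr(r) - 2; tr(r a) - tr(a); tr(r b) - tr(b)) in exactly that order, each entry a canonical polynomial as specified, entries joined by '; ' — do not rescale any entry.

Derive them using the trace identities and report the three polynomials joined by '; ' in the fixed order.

-x^2*y^2*z + x^3*y + x*y^3 + x*y*z^2 - 4*x*y + z - 2; -x^3*y^2*z + x^4*y + x^2*y^3 + x^2*y*z^2 - 4*x^2*y - x + y; -x^2*y*z + x^3 + x*y^2 + x*z^2 - 3*x - y

trace(a b a) = trace(a) trace(b a) - trace(b)   [square of a] = x*z - y
trace(a b a b) = trace(a b) trace(a b) - trace(1)   [split at a repeated a] = z^2 - 2
trace(b^-1 a b a) = trace(a b a) trace(b) - trace(a b a b)   [inverse elimination on b] = x*y*z - y^2 - z^2 + 2
trace(b^-1 a b a^-1) = trace(b^-1 a b) trace(a) - trace(b^-1 a b a)   [inverse elimination on a] = -x*y*z + x^2 + y^2 + z^2 - 2
trace(a^-1 b^-2 a b) = trace(b^-1 a b a^-1) trace(b) - trace(b^-1 a b a^-1 b)   [inverse elimination on b] = -x*y^2*z + x^2*y + y^3 + y*z^2 - 3*y
and trace(b^-1 a) = trace(a) trace(b) - trace(a b)   [inverse elimination on b] = x*y - z
trace(a b a^-2 b^-2) = trace(a^-1 b^-2 a b) trace(a) - trace(a^-1 b^-2 a b a)   [inverse elimination on a] = -x^2*y^2*z + x^3*y + x*y^3 + x*y*z^2 - 4*x*y + z
and trace(a^2) = trace(a) trace(a) - trace(1)  (reduce the a square) = x^2 - 2
trace(b a^2 b) = trace(b) trace(a^2 b) - trace(a^2)  (reduce the b square) = x*y*z - x^2 - y^2 + 2
trace(b a b) = trace(b) trace(a b) - trace(a)  (reduce the b square) = y*z - x
next, trace(b a^2 b a) = trace(a) trace(b a b a) - trace(b a b)  (reduce the a square) = x*z^2 - y*z - x
next, trace(a^2 b a^-1 b) = trace(b a^2 b) trace(a) - trace(b a^2 b a)  (eliminate a^-1) = x^2*y*z - x^3 - x*y^2 - x*z^2 + y*z + 3*x
trace(a^2 b a^-1 b^-1) = trace(a^2 b a^-1) trace(b) - trace(a^2 b a^-1 b)  (eliminate b^-1) = -x^2*y*z + x^3 + x*y^2 + x*z^2 - 3*x
trace(a^-1 b^-2 a^2 b) = trace(a^2 b a^-1 b^-1) trace(b) - trace(a^2 b a^-1)  (eliminate b^-1) = -x^2*y^2*z + x^3*y + x*y^3 + x*y*z^2 - 3*x*y - z
and trace(b^-1 a^2) = trace(a^2) trace(b) - trace(a^2 b)  (eliminate b^-1) = x^2*y - x*z - y
trace(a b a^-2 b^-2 a) = trace(a^-1 b^-2 a^2 b) trace(a) - trace(a^-1 b^-2 a^2 b a)  (eliminate a^-1) = -x^3*y^2*z + x^4*y + x^2*y^3 + x^2*y*z^2 - 4*x^2*y + y
next, trace(a b a^-2 b^-1) = trace(b^-1 a b a^-1) trace(a) - trace(b^-1 a b)   [inverse elimination on a] = -x^2*y*z + x^3 + x*y^2 + x*z^2 - 3*x
assemble the triple (trace(r) - 2; trace(r a) - x; trace(r b) - y)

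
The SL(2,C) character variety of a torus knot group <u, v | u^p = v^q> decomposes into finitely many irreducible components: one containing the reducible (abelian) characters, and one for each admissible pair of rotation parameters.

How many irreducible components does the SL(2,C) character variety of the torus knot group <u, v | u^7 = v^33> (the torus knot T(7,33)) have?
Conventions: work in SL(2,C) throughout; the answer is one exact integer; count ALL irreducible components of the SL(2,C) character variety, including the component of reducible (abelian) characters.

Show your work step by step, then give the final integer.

For T(7,33): irreducibility forces the central element u^7 = v^33 to one of +I, -I.
On an irreducible component, tr(u) is locked at 2*cos(pi*alpha/7) for some alpha in 1..6, and tr(v) at 2*cos(pi*beta/33) for some beta in 1..32.
Consistency of u^7 = (-1)^alpha I with v^33 = (-1)^beta I forces alpha = beta (mod 2).
Enumerate parity-matched pairs: 3*16 odd-odd plus 3*16 even-even gives 96.
components with irreducible characters: 96; plus the single component of reducible (abelian) characters: total 97.

97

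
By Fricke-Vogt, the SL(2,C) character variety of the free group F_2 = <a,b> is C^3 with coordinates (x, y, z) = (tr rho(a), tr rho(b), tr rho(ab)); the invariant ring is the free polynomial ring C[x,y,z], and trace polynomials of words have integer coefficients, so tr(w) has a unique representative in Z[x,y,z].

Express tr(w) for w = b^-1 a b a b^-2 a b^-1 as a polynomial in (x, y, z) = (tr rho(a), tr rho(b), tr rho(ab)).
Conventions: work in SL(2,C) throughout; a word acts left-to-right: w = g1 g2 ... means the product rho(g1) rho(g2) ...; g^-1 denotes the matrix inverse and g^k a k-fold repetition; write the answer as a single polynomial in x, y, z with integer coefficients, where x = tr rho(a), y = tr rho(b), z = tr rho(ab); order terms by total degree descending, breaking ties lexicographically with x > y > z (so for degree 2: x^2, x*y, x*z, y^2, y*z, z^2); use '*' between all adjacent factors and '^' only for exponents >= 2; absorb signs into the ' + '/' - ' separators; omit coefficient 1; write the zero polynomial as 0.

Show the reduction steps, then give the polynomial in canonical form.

tr(b a^2) = tr(a) tr(b a) - tr(b)  (reduce the a square) = x*z - y
tr(a b a^2) = tr(a) tr(b a^2) - tr(b a)  (reduce the a square) = x^2*z - x*y - z
tr(b a b a) = tr(a b) tr(a b) - tr(1)  (split on a) = z^2 - 2
tr(b a b) = tr(b) tr(a b) - tr(a)  (reduce the b square) = y*z - x
tr(a b a^2 b) = tr(a) tr(b a b a) - tr(b a b)  (reduce the a square) = x*z^2 - y*z - x
tr(a b^-1 a b a) = tr(a b a^2) tr(b) - tr(a b a^2 b)  (eliminate b^-1) = x^2*y*z - x*y^2 - x*z^2 + x
tr(a b a b a b) = tr(a b) tr(a b a b) - tr(a^-1 b^-1)  (split on a) = z^3 - 3*z
tr(a b^-1 a b a b) = tr(a b a b a) tr(b) - tr(a b a b a b)  (eliminate b^-1) = x*y*z^2 - y^2*z - z^3 - x*y + 3*z
tr(a b a b^-1 a b^-1) = tr(a b^-1 a b a) tr(b) - tr(a b^-1 a b a b)  (eliminate b^-1) = x^2*y^2*z - x*y^3 - 2*x*y*z^2 + y^2*z + z^3 + 2*x*y - 3*z
tr(a b a b^-1 a) = tr(a^2 b a) tr(b) - tr(a^2 b a b)  (eliminate b^-1) = x^2*y*z - x*y^2 - x*z^2 + x
tr(b^-1 a b^-2 a b a) = tr(a b a b^-1 a b^-1) tr(b) - tr(a b a b^-1 a)  (eliminate b^-1) = x^2*y^3*z - x*y^4 - 2*x*y^2*z^2 - x^2*y*z + y^3*z + y*z^3 + 3*x*y^2 + x*z^2 - 3*y*z - x
tr(a b^-2 a b a) = tr(b^-1 a b a^2) tr(b) - tr(b^-1 a b a^2 b)  (eliminate b^-1) = x^2*y^2*z - x*y^3 - x*y*z^2 - x^2*z + 2*x*y + z
tr(b^-1 a b a b^-2 a b^-1) = tr(b^-1 a b^-2 a b a) tr(b) - tr(b^-1 a b^-2 a b a b)  (eliminate b^-1) = x^2*y^4*z - x*y^5 - 2*x*y^3*z^2 - 2*x^2*y^2*z + y^4*z + y^2*z^3 + 4*x*y^3 + 2*x*y*z^2 + x^2*z - 3*y^2*z - 3*x*y - z

x^2*y^4*z - x*y^5 - 2*x*y^3*z^2 - 2*x^2*y^2*z + y^4*z + y^2*z^3 + 4*x*y^3 + 2*x*y*z^2 + x^2*z - 3*y^2*z - 3*x*y - z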